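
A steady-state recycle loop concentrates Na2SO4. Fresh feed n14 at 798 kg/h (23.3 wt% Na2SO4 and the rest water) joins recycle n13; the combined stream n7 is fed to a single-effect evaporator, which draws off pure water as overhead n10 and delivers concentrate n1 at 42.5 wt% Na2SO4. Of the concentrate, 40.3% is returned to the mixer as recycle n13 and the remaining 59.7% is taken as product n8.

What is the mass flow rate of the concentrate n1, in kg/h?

732.8 kg/h

Overall Na2SO4 balance (none leaves overhead): Na2SO4 in fresh feed = Na2SO4 in product, i.e. 798×0.233 = (1−0.403)·n1·0.425.
n1 = 185.93/(0.425×0.597) = 732.82 kg/h.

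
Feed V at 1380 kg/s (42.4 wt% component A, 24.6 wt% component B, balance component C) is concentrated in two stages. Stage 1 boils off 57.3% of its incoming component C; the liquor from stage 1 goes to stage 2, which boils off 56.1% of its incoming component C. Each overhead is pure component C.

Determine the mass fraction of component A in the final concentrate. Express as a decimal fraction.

0.579

component C in feed = 1380×0.330 = 455.4 kg/s.
After stage 1: component C left = (1−0.573)×455.4 = 194.46; stream total = 1119.1 kg/s.
After stage 2: component C left = (1−0.561)×194.46 = 85.366; final concentrate = 1010 kg/s.
component A fraction = 585.12/1010 = 0.579.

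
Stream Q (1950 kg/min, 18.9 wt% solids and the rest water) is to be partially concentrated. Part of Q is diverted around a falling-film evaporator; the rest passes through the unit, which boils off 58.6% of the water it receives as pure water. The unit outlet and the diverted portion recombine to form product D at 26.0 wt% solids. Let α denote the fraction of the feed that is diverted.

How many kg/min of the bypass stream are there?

829.5 kg/min

All 1950×0.189 = 368.55 kg/min of solids reaches D, so D = 368.55/0.260 = 1417.5 kg/min and vapour = 532.5 kg/min.
The evaporator receives (1−α)·1950 of feed at 0.811 water and removes 0.586 of that water:
0.586×0.811×(1−α)×1950 = 532.5
(1−α) = 532.5/926.73 = 0.5746;  α = 0.4254.
Bypass flow = 0.4254×1950 = 829.53 kg/min.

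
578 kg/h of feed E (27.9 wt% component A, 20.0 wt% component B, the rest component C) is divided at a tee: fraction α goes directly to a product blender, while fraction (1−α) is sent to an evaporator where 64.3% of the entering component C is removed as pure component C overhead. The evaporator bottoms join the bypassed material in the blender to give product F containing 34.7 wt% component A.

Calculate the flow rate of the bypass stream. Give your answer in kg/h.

239.9 kg/h

All 578×0.279 = 161.26 kg/h of component A reaches F, so F = 161.26/0.347 = 464.73 kg/h and vapour = 113.27 kg/h.
The evaporator receives (1−α)·578 of feed at 0.521 component C and removes 0.643 of that component C:
0.643×0.521×(1−α)×578 = 113.27
(1−α) = 113.27/193.63 = 0.5850;  α = 0.4150.
Bypass flow = 0.4150×578 = 239.89 kg/h.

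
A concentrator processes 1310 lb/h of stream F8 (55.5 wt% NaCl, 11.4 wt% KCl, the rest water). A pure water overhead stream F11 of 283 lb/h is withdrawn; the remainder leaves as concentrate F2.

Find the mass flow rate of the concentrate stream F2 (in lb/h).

1027 lb/h

Concentrate = 1310 − 283 = 1027 lb/h.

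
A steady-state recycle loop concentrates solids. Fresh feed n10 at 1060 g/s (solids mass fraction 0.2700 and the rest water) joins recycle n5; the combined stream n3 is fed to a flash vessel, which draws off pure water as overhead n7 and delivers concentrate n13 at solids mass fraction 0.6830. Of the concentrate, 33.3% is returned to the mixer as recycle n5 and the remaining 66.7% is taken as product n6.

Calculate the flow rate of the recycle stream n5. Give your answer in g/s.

Overall solids balance (none leaves overhead): solids in fresh feed = solids in product, i.e. 1060×0.270 = (1−0.333)·n13·0.683.
n13 = 286.2/(0.683×0.667) = 628.24 g/s.
Recycle n5 = 0.333×628.24 = 209.2 g/s.

209.2 g/s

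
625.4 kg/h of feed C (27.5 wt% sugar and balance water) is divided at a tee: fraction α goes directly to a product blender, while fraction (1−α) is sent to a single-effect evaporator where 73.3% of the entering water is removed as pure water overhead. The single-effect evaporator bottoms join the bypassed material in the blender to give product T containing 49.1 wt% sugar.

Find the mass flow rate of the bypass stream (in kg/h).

107.7 kg/h

All 625.4×0.275 = 171.99 kg/h of sugar reaches T, so T = 171.99/0.491 = 350.27 kg/h and vapour = 275.13 kg/h.
The evaporator receives (1−α)·625.4 of feed at 0.725 water and removes 0.733 of that water:
0.733×0.725×(1−α)×625.4 = 275.13
(1−α) = 275.13/332.35 = 0.8278;  α = 0.1722.
Bypass flow = 0.1722×625.4 = 107.69 kg/h.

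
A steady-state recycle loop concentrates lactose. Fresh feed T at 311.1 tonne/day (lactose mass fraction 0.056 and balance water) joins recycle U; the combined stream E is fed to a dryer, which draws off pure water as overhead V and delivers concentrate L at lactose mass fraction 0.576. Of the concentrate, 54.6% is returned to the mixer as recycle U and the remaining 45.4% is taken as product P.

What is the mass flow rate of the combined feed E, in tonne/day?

347.5 tonne/day

Overall lactose balance (none leaves overhead): lactose in fresh feed = lactose in product, i.e. 311.1×0.056 = (1−0.546)·L·0.576.
L = 17.422/(0.576×0.454) = 66.621 tonne/day.
Recycle U = 0.546×66.621 = 36.375 tonne/day.
Combined feed E = 311.1 + 36.375 = 347.47 tonne/day.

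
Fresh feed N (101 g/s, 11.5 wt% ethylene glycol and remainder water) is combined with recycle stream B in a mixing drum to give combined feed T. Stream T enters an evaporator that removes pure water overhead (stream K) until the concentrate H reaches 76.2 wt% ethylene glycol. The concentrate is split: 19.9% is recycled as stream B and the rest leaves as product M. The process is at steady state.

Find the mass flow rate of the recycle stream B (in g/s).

3.787 g/s

Overall ethylene glycol balance (none leaves overhead): ethylene glycol in fresh feed = ethylene glycol in product, i.e. 101×0.115 = (1−0.199)·H·0.762.
H = 11.615/(0.762×0.801) = 19.03 g/s.
Recycle B = 0.199×19.03 = 3.7869 g/s.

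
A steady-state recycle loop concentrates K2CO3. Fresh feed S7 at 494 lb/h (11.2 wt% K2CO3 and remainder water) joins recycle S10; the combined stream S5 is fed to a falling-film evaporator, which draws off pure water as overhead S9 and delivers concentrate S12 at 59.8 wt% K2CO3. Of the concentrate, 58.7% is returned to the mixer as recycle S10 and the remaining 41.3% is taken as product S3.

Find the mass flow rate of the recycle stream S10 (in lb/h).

131.5 lb/h

Overall K2CO3 balance (none leaves overhead): K2CO3 in fresh feed = K2CO3 in product, i.e. 494×0.112 = (1−0.587)·S12·0.598.
S12 = 55.328/(0.598×0.413) = 224.02 lb/h.
Recycle S10 = 0.587×224.02 = 131.5 lb/h.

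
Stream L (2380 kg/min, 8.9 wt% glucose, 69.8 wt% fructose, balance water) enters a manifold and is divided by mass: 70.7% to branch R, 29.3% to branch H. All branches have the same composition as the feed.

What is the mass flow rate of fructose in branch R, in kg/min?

Branch R total = 0.707×2380 = 1682.7 kg/min.
fructose in R = 0.698×1682.7 = 1174.5 kg/min.

1174 kg/min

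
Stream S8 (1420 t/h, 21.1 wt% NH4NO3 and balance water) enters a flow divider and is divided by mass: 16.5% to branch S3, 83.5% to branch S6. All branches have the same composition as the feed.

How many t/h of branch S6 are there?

Branch S6 flow = 0.835×1420 = 1185.7 t/h.

1186 t/h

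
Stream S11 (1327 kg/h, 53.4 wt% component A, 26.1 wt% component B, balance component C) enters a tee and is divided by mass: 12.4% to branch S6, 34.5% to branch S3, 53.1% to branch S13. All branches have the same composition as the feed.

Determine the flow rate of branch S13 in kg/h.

704.6 kg/h

Branch S13 flow = 0.531×1327 = 704.64 kg/h.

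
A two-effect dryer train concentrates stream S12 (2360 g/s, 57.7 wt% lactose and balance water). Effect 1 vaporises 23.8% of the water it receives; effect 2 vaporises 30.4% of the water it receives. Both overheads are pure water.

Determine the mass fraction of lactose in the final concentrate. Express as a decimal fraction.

0.720

water in feed = 2360×0.423 = 998.28 g/s.
After stage 1: water left = (1−0.238)×998.28 = 760.69; stream total = 2122.4 g/s.
After stage 2: water left = (1−0.304)×760.69 = 529.44; final concentrate = 1891.2 g/s.
lactose fraction = 1361.7/1891.2 = 0.720.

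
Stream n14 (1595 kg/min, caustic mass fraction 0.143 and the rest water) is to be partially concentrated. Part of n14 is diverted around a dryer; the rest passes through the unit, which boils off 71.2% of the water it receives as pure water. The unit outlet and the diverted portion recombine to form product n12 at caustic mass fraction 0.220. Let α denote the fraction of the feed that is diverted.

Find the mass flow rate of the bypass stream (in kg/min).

All 1595×0.143 = 228.08 kg/min of caustic reaches n12, so n12 = 228.08/0.220 = 1036.8 kg/min and vapour = 558.25 kg/min.
The evaporator receives (1−α)·1595 of feed at 0.857 water and removes 0.712 of that water:
0.712×0.857×(1−α)×1595 = 558.25
(1−α) = 558.25/973.24 = 0.5736;  α = 0.4264.
Bypass flow = 0.4264×1595 = 680.11 kg/min.

680.1 kg/min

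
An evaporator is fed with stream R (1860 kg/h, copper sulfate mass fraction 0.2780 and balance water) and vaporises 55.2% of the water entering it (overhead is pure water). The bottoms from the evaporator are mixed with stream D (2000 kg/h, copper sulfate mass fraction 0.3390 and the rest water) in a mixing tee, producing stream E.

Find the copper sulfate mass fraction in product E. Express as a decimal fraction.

Vapour removed = 0.552×0.722×1860 = 741.29 kg/h; concentrate = 1118.7 kg/h.
copper sulfate reaching the mixer = 517.08 (from concentrate) + 2000×0.339 = 1195.1 kg/h.
Product flow = 1118.7 + 2000 = 3118.7 kg/h; copper sulfate fraction = 0.3832.

0.3832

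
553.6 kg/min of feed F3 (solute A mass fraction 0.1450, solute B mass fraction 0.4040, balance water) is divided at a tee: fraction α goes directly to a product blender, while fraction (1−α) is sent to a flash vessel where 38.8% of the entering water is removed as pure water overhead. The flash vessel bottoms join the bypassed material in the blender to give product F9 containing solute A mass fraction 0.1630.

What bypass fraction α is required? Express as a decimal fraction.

0.369

All 553.6×0.145 = 80.272 kg/min of solute A reaches F9, so F9 = 80.272/0.163 = 492.47 kg/min and vapour = 61.134 kg/min.
The evaporator receives (1−α)·553.6 of feed at 0.451 water and removes 0.388 of that water:
0.388×0.451×(1−α)×553.6 = 61.134
(1−α) = 61.134/96.873 = 0.6311;  α = 0.3689.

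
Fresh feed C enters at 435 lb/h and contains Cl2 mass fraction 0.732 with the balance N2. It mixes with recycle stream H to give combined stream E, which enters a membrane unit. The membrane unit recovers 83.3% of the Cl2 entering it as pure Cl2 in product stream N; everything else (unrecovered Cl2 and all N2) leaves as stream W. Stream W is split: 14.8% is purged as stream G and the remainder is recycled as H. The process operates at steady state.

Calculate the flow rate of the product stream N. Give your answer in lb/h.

Cl2 in E: m_A = 435×0.732 + (1−0.148)·(1−0.833)·m_A, so m_A = 318.42/0.8577 = 371.24 lb/h.
Product N = 0.833×371.24 = 309.24 lb/h.

309.2 lb/h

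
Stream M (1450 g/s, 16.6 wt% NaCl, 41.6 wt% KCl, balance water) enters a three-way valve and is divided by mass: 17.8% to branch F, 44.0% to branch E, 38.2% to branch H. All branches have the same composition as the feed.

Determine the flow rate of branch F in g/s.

258.1 g/s

Branch F flow = 0.178×1450 = 258.1 g/s.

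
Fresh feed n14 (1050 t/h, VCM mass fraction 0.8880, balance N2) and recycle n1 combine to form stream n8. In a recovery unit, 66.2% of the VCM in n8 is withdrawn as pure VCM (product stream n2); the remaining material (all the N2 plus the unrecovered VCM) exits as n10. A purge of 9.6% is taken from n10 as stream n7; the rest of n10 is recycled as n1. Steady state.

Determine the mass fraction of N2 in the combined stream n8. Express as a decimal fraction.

N2 enters only via n14 and leaves only via the purge: 1050×0.112 = 0.096×(N2 in n10), and the recovery unit passes all N2, so N2 in n8 = N2 in n10 = 1225 t/h.
VCM in n8: m_A = 1050×0.888 + (1−0.096)·(1−0.662)·m_A, so m_A = 932.4/0.6944 = 1342.6 t/h.
n8 = 1342.6 + 1225 = 2567.6 t/h.
N2 fraction in n8 = 1225/2567.6 = 0.4771.

0.4771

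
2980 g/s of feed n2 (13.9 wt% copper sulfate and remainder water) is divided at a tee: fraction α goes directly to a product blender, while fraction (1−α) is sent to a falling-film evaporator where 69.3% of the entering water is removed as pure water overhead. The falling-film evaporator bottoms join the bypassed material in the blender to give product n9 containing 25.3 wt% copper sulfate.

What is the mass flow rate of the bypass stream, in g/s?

All 2980×0.139 = 414.22 g/s of copper sulfate reaches n9, so n9 = 414.22/0.253 = 1637.2 g/s and vapour = 1342.8 g/s.
The evaporator receives (1−α)·2980 of feed at 0.861 water and removes 0.693 of that water:
0.693×0.861×(1−α)×2980 = 1342.8
(1−α) = 1342.8/1778.1 = 0.7552;  α = 0.2448.
Bypass flow = 0.2448×2980 = 729.58 g/s.

729.6 g/s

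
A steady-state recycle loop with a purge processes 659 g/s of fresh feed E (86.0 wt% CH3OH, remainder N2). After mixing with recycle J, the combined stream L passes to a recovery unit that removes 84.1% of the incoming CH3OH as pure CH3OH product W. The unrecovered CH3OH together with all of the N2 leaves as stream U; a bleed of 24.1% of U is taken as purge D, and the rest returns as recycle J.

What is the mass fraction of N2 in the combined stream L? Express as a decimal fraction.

N2 enters only via E and leaves only via the purge: 659×0.140 = 0.241×(N2 in U), and the recovery unit passes all N2, so N2 in L = N2 in U = 382.82 g/s.
CH3OH in L: m_A = 659×0.860 + (1−0.241)·(1−0.841)·m_A, so m_A = 566.74/0.8793 = 644.52 g/s.
L = 644.52 + 382.82 = 1027.3 g/s.
N2 fraction in L = 382.82/1027.3 = 0.3726.

0.3726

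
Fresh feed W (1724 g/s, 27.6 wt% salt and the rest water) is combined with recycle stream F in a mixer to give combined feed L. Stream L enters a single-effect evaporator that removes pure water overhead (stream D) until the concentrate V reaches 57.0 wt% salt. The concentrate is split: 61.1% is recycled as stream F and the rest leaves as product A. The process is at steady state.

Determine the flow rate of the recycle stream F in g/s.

Overall salt balance (none leaves overhead): salt in fresh feed = salt in product, i.e. 1724×0.276 = (1−0.611)·V·0.570.
V = 475.82/(0.570×0.389) = 2146 g/s.
Recycle F = 0.611×2146 = 1311.2 g/s.

1311 g/s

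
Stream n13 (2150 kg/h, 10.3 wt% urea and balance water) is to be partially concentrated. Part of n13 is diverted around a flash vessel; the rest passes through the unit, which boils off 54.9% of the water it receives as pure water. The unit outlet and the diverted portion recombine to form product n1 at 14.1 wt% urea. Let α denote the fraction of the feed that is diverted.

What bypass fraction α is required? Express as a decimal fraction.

0.453

All 2150×0.103 = 221.45 kg/h of urea reaches n1, so n1 = 221.45/0.141 = 1570.6 kg/h and vapour = 579.43 kg/h.
The evaporator receives (1−α)·2150 of feed at 0.897 water and removes 0.549 of that water:
0.549×0.897×(1−α)×2150 = 579.43
(1−α) = 579.43/1058.8 = 0.5473;  α = 0.4527.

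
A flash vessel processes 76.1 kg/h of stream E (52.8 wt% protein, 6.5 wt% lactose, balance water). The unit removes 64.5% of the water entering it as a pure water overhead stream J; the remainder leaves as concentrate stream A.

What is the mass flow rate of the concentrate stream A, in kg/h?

56.12 kg/h

water entering = 76.1×0.407 = 30.973 kg/h; overhead removed = 0.645×30.973 = 19.977 kg/h.
Concentrate = 76.1 − 19.977 = 56.123 kg/h.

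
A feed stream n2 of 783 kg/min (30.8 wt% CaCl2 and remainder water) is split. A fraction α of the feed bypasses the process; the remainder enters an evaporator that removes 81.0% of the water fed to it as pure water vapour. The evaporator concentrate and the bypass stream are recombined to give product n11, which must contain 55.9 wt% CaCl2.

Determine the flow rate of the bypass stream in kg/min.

All 783×0.308 = 241.16 kg/min of CaCl2 reaches n11, so n11 = 241.16/0.559 = 431.42 kg/min and vapour = 351.58 kg/min.
The evaporator receives (1−α)·783 of feed at 0.692 water and removes 0.810 of that water:
0.810×0.692×(1−α)×783 = 351.58
(1−α) = 351.58/438.89 = 0.8011;  α = 0.1989.
Bypass flow = 0.1989×783 = 155.76 kg/min.

155.8 kg/min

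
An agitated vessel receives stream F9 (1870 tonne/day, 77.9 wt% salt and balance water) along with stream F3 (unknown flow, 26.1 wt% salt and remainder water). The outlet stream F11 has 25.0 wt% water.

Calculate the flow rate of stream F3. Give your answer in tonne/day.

110.9 tonne/day

Let F3 be the unknown flow. Total out = 1870 + F3.
water balance: 413.27 + 0.739·F3 = 0.250·(1870 + F3)
(0.739 − 0.250)·F3 = 0.250×1870 − 413.27 = 54.23
F3 = 54.23 / 0.489 = 110.9 tonne/day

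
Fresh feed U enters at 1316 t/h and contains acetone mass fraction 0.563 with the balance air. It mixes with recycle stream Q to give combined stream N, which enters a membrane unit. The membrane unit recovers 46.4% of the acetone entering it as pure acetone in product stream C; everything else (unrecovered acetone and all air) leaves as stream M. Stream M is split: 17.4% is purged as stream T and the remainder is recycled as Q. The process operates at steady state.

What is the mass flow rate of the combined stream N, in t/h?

4635 t/h

air enters only via U and leaves only via the purge: 1316×0.437 = 0.174×(air in M), and the membrane unit passes all air, so air in N = air in M = 3305.1 t/h.
acetone in N: m_A = 1316×0.563 + (1−0.174)·(1−0.464)·m_A, so m_A = 740.91/0.5573 = 1329.5 t/h.
N = 1329.5 + 3305.1 = 4634.7 t/h.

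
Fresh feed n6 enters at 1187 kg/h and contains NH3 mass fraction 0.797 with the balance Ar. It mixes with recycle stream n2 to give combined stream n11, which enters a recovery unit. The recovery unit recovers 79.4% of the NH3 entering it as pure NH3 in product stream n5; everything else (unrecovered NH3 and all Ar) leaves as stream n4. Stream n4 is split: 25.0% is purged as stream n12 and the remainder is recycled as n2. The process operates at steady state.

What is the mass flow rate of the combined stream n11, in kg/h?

Ar enters only via n6 and leaves only via the purge: 1187×0.203 = 0.250×(Ar in n4), and the recovery unit passes all Ar, so Ar in n11 = Ar in n4 = 963.84 kg/h.
NH3 in n11: m_A = 1187×0.797 + (1−0.250)·(1−0.794)·m_A, so m_A = 946.04/0.8455 = 1118.9 kg/h.
n11 = 1118.9 + 963.84 = 2082.8 kg/h.

2083 kg/h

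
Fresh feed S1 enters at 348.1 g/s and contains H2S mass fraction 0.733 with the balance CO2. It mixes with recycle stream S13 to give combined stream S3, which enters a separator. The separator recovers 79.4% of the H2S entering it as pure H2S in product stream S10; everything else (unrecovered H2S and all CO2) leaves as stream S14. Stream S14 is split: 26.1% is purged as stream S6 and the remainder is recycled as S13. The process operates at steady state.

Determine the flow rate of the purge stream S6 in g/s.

109.1 g/s

CO2 enters only via S1 and leaves only via the purge: 348.1×0.267 = 0.261×(CO2 in S14), and the separator passes all CO2, so CO2 in S3 = CO2 in S14 = 356.1 g/s.
H2S in S3: m_A = 348.1×0.733 + (1−0.261)·(1−0.794)·m_A, so m_A = 255.16/0.8478 = 300.98 g/s.
S14 = (1−0.794)×300.98 + 356.1 = 418.1 g/s.
Purge S6 = 0.261×418.1 = 109.12 g/s.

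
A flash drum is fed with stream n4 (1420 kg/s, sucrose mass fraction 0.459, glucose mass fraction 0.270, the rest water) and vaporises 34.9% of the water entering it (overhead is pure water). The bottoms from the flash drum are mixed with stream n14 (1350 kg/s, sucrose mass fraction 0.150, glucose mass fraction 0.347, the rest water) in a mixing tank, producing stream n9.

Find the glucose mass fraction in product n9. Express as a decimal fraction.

0.323

Vapour removed = 0.349×0.271×1420 = 134.3 kg/s; concentrate = 1285.7 kg/s.
glucose reaching the mixer = 383.4 (from concentrate) + 1350×0.347 = 851.85 kg/s.
Product flow = 1285.7 + 1350 = 2635.7 kg/s; glucose fraction = 0.323.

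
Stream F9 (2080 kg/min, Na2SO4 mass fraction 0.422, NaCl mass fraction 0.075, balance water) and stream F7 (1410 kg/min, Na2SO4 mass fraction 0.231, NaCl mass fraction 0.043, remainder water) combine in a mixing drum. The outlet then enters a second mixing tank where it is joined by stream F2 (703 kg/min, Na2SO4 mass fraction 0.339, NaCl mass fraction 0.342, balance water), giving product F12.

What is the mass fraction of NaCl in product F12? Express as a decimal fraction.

Overall, product flow = 4193 kg/min.
NaCl in = 2080×0.075 + 1410×0.043 + 703×0.342 = 457.06 kg/min.
NaCl fraction in F12 = 0.109.

0.109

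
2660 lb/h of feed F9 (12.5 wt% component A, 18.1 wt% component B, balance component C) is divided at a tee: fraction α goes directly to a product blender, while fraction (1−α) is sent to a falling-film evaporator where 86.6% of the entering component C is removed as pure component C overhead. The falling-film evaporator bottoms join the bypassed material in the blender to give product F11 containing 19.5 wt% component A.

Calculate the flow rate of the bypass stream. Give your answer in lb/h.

All 2660×0.125 = 332.5 lb/h of component A reaches F11, so F11 = 332.5/0.195 = 1705.1 lb/h and vapour = 954.87 lb/h.
The evaporator receives (1−α)·2660 of feed at 0.694 component C and removes 0.866 of that component C:
0.866×0.694×(1−α)×2660 = 954.87
(1−α) = 954.87/1598.7 = 0.5973;  α = 0.4027.
Bypass flow = 0.4027×2660 = 1071.2 lb/h.

1071 lb/h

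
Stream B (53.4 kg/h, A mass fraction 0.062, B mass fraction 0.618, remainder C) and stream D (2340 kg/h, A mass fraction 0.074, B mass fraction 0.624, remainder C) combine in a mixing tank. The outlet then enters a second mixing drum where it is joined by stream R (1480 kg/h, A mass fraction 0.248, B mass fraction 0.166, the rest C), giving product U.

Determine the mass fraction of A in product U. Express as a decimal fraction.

0.140

Overall, product flow = 3873.4 kg/h.
A in = 53.4×0.062 + 2340×0.074 + 1480×0.248 = 543.51 kg/h.
A fraction in U = 0.140.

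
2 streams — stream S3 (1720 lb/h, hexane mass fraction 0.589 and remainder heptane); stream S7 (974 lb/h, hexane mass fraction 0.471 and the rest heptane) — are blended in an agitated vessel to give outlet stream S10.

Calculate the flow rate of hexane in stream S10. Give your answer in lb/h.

1472 lb/h

hexane out = hexane in = 1720×0.589 + 974×0.471 = 1471.8 lb/h.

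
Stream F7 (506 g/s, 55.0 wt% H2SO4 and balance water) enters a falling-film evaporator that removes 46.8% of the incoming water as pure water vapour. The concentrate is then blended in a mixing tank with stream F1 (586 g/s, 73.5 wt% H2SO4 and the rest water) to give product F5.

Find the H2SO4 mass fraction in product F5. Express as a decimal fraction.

0.7195

Vapour removed = 0.468×0.450×506 = 106.56 g/s; concentrate = 399.44 g/s.
H2SO4 reaching the mixer = 278.3 (from concentrate) + 586×0.735 = 709.01 g/s.
Product flow = 399.44 + 586 = 985.44 g/s; H2SO4 fraction = 0.7195.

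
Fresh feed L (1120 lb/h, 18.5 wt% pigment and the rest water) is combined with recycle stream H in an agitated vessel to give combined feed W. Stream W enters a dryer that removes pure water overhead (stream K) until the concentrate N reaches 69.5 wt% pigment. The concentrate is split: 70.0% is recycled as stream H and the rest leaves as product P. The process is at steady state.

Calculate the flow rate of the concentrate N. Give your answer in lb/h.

993.8 lb/h

Overall pigment balance (none leaves overhead): pigment in fresh feed = pigment in product, i.e. 1120×0.185 = (1−0.700)·N·0.695.
N = 207.2/(0.695×0.300) = 993.76 lb/h.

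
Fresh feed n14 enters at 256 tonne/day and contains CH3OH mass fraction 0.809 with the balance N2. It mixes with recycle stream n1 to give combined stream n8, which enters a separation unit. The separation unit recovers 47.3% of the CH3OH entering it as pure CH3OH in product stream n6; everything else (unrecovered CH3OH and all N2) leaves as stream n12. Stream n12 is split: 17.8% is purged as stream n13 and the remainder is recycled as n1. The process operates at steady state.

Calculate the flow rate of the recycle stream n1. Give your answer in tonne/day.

N2 enters only via n14 and leaves only via the purge: 256×0.191 = 0.178×(N2 in n12), and the separation unit passes all N2, so N2 in n8 = N2 in n12 = 274.7 tonne/day.
CH3OH in n8: m_A = 256×0.809 + (1−0.178)·(1−0.473)·m_A, so m_A = 207.1/0.5668 = 365.39 tonne/day.
n12 = (1−0.473)×365.39 + 274.7 = 467.26 tonne/day.
Recycle n1 = (1−0.178)×467.26 = 384.08 tonne/day.

384.1 tonne/day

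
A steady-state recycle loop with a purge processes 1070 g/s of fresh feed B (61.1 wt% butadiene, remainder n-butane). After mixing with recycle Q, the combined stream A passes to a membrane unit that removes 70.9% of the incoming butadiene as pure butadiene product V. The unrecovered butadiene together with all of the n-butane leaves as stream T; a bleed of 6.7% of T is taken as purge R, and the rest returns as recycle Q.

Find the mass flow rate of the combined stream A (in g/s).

n-butane enters only via B and leaves only via the purge: 1070×0.389 = 0.067×(n-butane in T), and the membrane unit passes all n-butane, so n-butane in A = n-butane in T = 6212.4 g/s.
butadiene in A: m_A = 1070×0.611 + (1−0.067)·(1−0.709)·m_A, so m_A = 653.77/0.7285 = 897.42 g/s.
A = 897.42 + 6212.4 = 7109.8 g/s.

7110 g/s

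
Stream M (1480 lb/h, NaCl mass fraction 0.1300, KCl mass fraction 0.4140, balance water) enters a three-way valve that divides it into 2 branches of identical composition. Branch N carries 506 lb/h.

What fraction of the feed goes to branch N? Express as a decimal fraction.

0.342

Fraction to N = 506/1480 = 0.3419.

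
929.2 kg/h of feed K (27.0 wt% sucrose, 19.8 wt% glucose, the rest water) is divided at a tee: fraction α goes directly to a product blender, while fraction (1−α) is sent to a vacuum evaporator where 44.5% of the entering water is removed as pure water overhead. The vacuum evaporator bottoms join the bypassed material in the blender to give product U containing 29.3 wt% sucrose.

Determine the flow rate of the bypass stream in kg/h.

All 929.2×0.270 = 250.88 kg/h of sucrose reaches U, so U = 250.88/0.293 = 856.26 kg/h and vapour = 72.941 kg/h.
The evaporator receives (1−α)·929.2 of feed at 0.532 water and removes 0.445 of that water:
0.445×0.532×(1−α)×929.2 = 72.941
(1−α) = 72.941/219.98 = 0.3316;  α = 0.6684.
Bypass flow = 0.6684×929.2 = 621.1 kg/h.

621.1 kg/h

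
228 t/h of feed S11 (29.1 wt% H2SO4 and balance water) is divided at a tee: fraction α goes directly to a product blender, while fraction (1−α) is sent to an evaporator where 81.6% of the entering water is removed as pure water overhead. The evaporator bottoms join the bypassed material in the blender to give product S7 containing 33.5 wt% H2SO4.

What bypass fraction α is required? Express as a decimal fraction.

All 228×0.291 = 66.348 t/h of H2SO4 reaches S7, so S7 = 66.348/0.335 = 198.05 t/h and vapour = 29.946 t/h.
The evaporator receives (1−α)·228 of feed at 0.709 water and removes 0.816 of that water:
0.816×0.709×(1−α)×228 = 29.946
(1−α) = 29.946/131.91 = 0.2270;  α = 0.7730.

0.773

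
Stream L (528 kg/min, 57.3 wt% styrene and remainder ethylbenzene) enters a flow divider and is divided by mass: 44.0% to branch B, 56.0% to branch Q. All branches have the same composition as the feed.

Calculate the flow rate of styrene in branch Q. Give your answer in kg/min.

Branch Q total = 0.560×528 = 295.68 kg/min.
styrene in Q = 0.573×295.68 = 169.42 kg/min.

169.4 kg/min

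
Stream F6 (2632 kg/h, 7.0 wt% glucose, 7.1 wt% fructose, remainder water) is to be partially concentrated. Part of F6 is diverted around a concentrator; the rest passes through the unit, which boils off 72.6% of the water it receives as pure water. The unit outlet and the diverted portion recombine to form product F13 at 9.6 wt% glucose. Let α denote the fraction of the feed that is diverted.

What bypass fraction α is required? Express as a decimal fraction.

0.566

All 2632×0.070 = 184.24 kg/h of glucose reaches F13, so F13 = 184.24/0.096 = 1919.2 kg/h and vapour = 712.83 kg/h.
The evaporator receives (1−α)·2632 of feed at 0.859 water and removes 0.726 of that water:
0.726×0.859×(1−α)×2632 = 712.83
(1−α) = 712.83/1641.4 = 0.4343;  α = 0.5657.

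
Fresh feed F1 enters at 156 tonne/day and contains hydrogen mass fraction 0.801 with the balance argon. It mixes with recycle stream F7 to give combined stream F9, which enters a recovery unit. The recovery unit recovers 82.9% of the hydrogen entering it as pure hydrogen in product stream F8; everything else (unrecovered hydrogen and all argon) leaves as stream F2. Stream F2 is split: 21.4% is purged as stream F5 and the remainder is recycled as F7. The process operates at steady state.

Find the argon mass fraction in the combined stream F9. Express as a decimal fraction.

argon enters only via F1 and leaves only via the purge: 156×0.199 = 0.214×(argon in F2), and the recovery unit passes all argon, so argon in F9 = argon in F2 = 145.07 tonne/day.
hydrogen in F9: m_A = 156×0.801 + (1−0.214)·(1−0.829)·m_A, so m_A = 124.96/0.8656 = 144.36 tonne/day.
F9 = 144.36 + 145.07 = 289.42 tonne/day.
argon fraction in F9 = 145.07/289.42 = 0.501.

0.501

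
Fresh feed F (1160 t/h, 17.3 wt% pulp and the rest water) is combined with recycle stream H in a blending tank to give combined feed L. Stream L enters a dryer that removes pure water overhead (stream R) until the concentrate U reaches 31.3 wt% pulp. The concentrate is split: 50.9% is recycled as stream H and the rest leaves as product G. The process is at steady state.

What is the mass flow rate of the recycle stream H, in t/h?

664.7 t/h

Overall pulp balance (none leaves overhead): pulp in fresh feed = pulp in product, i.e. 1160×0.173 = (1−0.509)·U·0.313.
U = 200.68/(0.313×0.491) = 1305.8 t/h.
Recycle H = 0.509×1305.8 = 664.65 t/h.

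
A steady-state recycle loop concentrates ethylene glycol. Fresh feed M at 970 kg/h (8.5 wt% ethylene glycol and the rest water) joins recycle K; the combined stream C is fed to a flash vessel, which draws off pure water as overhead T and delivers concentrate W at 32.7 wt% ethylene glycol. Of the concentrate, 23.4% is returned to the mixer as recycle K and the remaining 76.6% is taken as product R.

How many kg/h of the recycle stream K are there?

Overall ethylene glycol balance (none leaves overhead): ethylene glycol in fresh feed = ethylene glycol in product, i.e. 970×0.085 = (1−0.234)·W·0.327.
W = 82.45/(0.327×0.766) = 329.17 kg/h.
Recycle K = 0.234×329.17 = 77.025 kg/h.

77.02 kg/h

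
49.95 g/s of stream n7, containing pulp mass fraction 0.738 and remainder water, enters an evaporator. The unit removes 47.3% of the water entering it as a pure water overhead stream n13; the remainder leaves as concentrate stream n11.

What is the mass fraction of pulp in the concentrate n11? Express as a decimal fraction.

pulp is not removed: 49.95×0.738 = 36.863 g/s of pulp enters n11.
water entering = 49.95×0.262 = 13.087 g/s; overhead removed = 0.473×13.087 = 6.1901 g/s.
Concentrate = 49.95 − 6.1901 = 43.76 g/s.
Mass fraction = 36.863/43.76 = 0.842.

0.842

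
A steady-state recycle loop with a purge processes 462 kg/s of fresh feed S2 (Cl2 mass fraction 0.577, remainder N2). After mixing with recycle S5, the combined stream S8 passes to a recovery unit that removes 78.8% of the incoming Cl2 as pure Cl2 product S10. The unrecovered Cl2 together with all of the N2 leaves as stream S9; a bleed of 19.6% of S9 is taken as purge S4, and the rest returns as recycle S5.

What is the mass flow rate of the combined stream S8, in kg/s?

1318 kg/s

N2 enters only via S2 and leaves only via the purge: 462×0.423 = 0.196×(N2 in S9), and the recovery unit passes all N2, so N2 in S8 = N2 in S9 = 997.07 kg/s.
Cl2 in S8: m_A = 462×0.577 + (1−0.196)·(1−0.788)·m_A, so m_A = 266.57/0.8296 = 321.35 kg/s.
S8 = 321.35 + 997.07 = 1318.4 kg/s.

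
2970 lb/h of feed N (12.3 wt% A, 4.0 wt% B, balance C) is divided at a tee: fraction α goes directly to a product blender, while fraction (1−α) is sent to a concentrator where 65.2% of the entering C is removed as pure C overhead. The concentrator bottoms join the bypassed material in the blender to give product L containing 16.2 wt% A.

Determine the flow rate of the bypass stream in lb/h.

All 2970×0.123 = 365.31 lb/h of A reaches L, so L = 365.31/0.162 = 2255 lb/h and vapour = 715 lb/h.
The evaporator receives (1−α)·2970 of feed at 0.837 C and removes 0.652 of that C:
0.652×0.837×(1−α)×2970 = 715
(1−α) = 715/1620.8 = 0.4411;  α = 0.5589.
Bypass flow = 0.5589×2970 = 1659.8 lb/h.

1660 lb/h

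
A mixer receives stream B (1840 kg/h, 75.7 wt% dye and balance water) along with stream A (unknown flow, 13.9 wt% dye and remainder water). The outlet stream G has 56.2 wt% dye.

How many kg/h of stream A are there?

Let A be the unknown flow. Total out = 1840 + A.
dye balance: 1392.9 + 0.139·A = 0.562·(1840 + A)
(0.139 − 0.562)·A = 0.562×1840 − 1392.9 = -358.8
A = -358.8 / -0.423 = 848.23 kg/h

848.2 kg/h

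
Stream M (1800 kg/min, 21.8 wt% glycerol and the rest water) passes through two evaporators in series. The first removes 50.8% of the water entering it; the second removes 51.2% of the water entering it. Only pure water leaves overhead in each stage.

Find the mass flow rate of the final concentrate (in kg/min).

water in feed = 1800×0.782 = 1407.6 kg/min.
After stage 1: water left = (1−0.508)×1407.6 = 692.54; stream total = 1084.9 kg/min.
After stage 2: water left = (1−0.512)×692.54 = 337.96; final concentrate = 730.36 kg/min.

730.4 kg/min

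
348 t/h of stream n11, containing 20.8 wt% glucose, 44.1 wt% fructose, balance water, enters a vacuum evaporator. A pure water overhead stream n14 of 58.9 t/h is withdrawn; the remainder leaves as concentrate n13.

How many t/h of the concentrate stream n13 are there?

289.1 t/h

Concentrate = 348 − 58.9 = 289.1 t/h.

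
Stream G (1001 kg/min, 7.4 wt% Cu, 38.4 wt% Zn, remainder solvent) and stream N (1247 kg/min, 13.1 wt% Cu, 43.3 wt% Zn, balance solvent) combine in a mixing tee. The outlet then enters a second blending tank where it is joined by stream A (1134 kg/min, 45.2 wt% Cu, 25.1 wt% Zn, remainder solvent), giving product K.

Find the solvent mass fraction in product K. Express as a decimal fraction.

Overall, product flow = 3382 kg/min.
solvent in = 1001×0.542 + 1247×0.436 + 1134×0.297 = 1423 kg/min.
solvent fraction in K = 0.4208.

0.4208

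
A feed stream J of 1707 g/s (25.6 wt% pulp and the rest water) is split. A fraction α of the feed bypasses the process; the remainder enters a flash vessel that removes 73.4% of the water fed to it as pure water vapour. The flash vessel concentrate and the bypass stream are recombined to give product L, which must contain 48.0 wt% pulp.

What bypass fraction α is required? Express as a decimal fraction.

0.145

All 1707×0.256 = 436.99 g/s of pulp reaches L, so L = 436.99/0.480 = 910.4 g/s and vapour = 796.6 g/s.
The evaporator receives (1−α)·1707 of feed at 0.744 water and removes 0.734 of that water:
0.734×0.744×(1−α)×1707 = 796.6
(1−α) = 796.6/932.19 = 0.8546;  α = 0.1454.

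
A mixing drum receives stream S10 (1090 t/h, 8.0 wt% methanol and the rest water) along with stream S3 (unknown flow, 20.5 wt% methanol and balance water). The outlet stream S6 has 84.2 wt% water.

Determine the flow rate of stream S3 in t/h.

Let S3 be the unknown flow. Total out = 1090 + S3.
water balance: 1002.8 + 0.795·S3 = 0.842·(1090 + S3)
(0.795 − 0.842)·S3 = 0.842×1090 − 1002.8 = -85.02
S3 = -85.02 / -0.047 = 1808.9 t/h

1809 t/h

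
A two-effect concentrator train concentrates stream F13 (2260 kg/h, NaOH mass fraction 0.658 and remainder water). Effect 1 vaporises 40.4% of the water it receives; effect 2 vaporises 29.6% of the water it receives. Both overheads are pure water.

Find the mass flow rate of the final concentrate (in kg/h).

1811 kg/h

water in feed = 2260×0.342 = 772.92 kg/h.
After stage 1: water left = (1−0.404)×772.92 = 460.66; stream total = 1947.7 kg/h.
After stage 2: water left = (1−0.296)×460.66 = 324.3; final concentrate = 1811.4 kg/h.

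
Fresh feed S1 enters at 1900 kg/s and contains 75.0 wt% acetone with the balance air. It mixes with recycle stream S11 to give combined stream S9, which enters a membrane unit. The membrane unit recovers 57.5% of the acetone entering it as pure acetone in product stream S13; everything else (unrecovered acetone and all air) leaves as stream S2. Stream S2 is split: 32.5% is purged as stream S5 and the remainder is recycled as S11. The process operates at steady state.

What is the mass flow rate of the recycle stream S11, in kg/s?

air enters only via S1 and leaves only via the purge: 1900×0.250 = 0.325×(air in S2), and the membrane unit passes all air, so air in S9 = air in S2 = 1461.5 kg/s.
acetone in S9: m_A = 1900×0.750 + (1−0.325)·(1−0.575)·m_A, so m_A = 1425/0.7131 = 1998.2 kg/s.
S2 = (1−0.575)×1998.2 + 1461.5 = 2310.8 kg/s.
Recycle S11 = (1−0.325)×2310.8 = 1559.8 kg/s.

1560 kg/s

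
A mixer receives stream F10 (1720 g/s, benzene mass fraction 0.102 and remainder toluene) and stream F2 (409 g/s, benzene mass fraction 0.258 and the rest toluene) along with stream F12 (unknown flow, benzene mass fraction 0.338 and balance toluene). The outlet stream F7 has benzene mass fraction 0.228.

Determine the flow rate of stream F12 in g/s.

1859 g/s

Let F12 be the unknown flow. Total out = 2129 + F12.
benzene balance: 280.96 + 0.338·F12 = 0.228·(2129 + F12)
(0.338 − 0.228)·F12 = 0.228×2129 − 280.96 = 204.45
F12 = 204.45 / 0.110 = 1858.6 g/s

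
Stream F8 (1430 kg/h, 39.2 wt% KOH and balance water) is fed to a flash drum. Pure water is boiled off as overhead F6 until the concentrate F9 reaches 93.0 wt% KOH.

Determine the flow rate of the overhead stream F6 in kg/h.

KOH is conserved: 1430×0.392 = 560.56 kg/h all reports to the concentrate.
Concentrate = 560.56/(target fraction) = 602.75 kg/h.
Overhead = 1430 − 602.75 = 827.25 kg/h.

827.2 kg/h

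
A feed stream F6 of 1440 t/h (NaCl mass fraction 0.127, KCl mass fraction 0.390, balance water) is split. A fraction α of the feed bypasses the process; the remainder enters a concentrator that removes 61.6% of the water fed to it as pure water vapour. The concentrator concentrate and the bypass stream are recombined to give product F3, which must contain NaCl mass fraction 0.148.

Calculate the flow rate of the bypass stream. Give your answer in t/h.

All 1440×0.127 = 182.88 t/h of NaCl reaches F3, so F3 = 182.88/0.148 = 1235.7 t/h and vapour = 204.32 t/h.
The evaporator receives (1−α)·1440 of feed at 0.483 water and removes 0.616 of that water:
0.616×0.483×(1−α)×1440 = 204.32
(1−α) = 204.32/428.44 = 0.4769;  α = 0.5231.
Bypass flow = 0.5231×1440 = 753.26 t/h.

753.3 t/h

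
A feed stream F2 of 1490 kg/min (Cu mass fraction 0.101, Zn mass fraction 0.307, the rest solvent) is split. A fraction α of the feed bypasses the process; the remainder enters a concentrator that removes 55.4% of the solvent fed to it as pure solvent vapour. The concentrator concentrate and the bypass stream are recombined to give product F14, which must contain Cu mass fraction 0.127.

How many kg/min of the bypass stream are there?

All 1490×0.101 = 150.49 kg/min of Cu reaches F14, so F14 = 150.49/0.127 = 1185 kg/min and vapour = 305.04 kg/min.
The evaporator receives (1−α)·1490 of feed at 0.592 solvent and removes 0.554 of that solvent:
0.554×0.592×(1−α)×1490 = 305.04
(1−α) = 305.04/488.67 = 0.6242;  α = 0.3758.
Bypass flow = 0.3758×1490 = 559.91 kg/min.

559.9 kg/min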